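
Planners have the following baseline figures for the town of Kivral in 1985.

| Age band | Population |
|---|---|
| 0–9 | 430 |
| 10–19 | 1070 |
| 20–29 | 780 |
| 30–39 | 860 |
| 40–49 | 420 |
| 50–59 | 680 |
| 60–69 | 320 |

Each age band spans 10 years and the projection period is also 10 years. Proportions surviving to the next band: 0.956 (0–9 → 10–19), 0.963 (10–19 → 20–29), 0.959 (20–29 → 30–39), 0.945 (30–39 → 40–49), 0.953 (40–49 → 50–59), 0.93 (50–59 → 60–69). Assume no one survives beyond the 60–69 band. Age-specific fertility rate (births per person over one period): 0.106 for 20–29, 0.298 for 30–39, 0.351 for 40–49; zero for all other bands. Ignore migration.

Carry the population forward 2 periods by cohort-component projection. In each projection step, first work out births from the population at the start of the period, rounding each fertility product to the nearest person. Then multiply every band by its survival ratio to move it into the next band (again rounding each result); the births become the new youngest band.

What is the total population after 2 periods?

Let group 1 be 0–9 through group 7 = 60–69.
After projecting period 1:
Births: 780 * 0.106 = 83  |  860 * 0.298 = 256  |  420 * 0.351 = 147 → 486
Group 2: 430 * 0.956 = 411
Group 3: 1070 * 0.963 = 1030
Group 4: 780 * 0.959 = 748
Group 5: 860 * 0.945 = 813
Group 6: 420 * 0.953 = 400
Group 7: 680 * 0.93 = 632
Population now: 0–9=486, 10–19=411, 20–29=1030, 30–39=748, 40–49=813, 50–59=400, 60–69=632
After projecting period 2:
Births: 1030 * 0.106 = 109  |  748 * 0.298 = 223  |  813 * 0.351 = 285 → 617
Group 2: 486 * 0.956 = 465
Group 3: 411 * 0.963 = 396
Group 4: 1030 * 0.959 = 988
Group 5: 748 * 0.945 = 707
Group 6: 813 * 0.953 = 775
Group 7: 400 * 0.93 = 372
Population now: 0–9=617, 10–19=465, 20–29=396, 30–39=988, 40–49=707, 50–59=775, 60–69=372
Total after period 2: 617 + 465 + 396 + 988 + 707 + 775 + 372 = 4320

4320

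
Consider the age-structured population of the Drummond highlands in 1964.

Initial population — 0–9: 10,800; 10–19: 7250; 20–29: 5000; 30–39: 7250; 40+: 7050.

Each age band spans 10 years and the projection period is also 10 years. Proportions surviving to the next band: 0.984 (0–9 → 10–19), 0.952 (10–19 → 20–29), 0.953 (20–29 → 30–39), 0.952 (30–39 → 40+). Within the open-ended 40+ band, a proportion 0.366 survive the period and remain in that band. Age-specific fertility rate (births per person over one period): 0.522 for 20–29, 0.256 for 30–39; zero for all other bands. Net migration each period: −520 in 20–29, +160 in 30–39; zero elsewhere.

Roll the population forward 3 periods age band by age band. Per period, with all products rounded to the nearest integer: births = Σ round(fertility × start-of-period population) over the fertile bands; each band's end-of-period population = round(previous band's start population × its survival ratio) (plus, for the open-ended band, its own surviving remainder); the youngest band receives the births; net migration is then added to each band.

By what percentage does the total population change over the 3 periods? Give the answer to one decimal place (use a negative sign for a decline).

-11.6

(Groups numbered youngest = 1 to oldest = 5.)
— Period 1 —
Births: 5000 × 0.522 = 2610 ; 7250 × 0.256 = 1856 → 4466
Group 2: 10800 × 0.984 = 10627
Group 3: 7250 × 0.952 = 6902
Group 4: 5000 × 0.953 = 4765
Group 5: 7250 × 0.952 + 7050 × 0.366 = 6902 + 2580 = 9482
Net migration: Group 3 − 520 → 6382; Group 4 + 160 → 4925
Giving 4466 / 10627 / 6382 / 4925 / 9482.
— Period 2 —
Births: 6382 × 0.522 = 3331 ; 4925 × 0.256 = 1261 → 4592
Group 2: 4466 × 0.984 = 4395
Group 3: 10627 × 0.952 = 10117
Group 4: 6382 × 0.953 = 6082
Group 5: 4925 × 0.952 + 9482 × 0.366 = 4689 + 3470 = 8159
Net migration: Group 3 − 520 → 9597; Group 4 + 160 → 6242
Giving 4592 / 4395 / 9597 / 6242 / 8159.
— Period 3 —
Births: 9597 × 0.522 = 5010 ; 6242 × 0.256 = 1598 → 6608
Group 2: 4592 × 0.984 = 4519
Group 3: 4395 × 0.952 = 4184
Group 4: 9597 × 0.953 = 9146
Group 5: 6242 × 0.952 + 8159 × 0.366 = 5942 + 2986 = 8928
Net migration: Group 3 − 520 → 3664; Group 4 + 160 → 9306
Giving 6608 / 4519 / 3664 / 9306 / 8928.
Total: 37350 → 33025; change = -4325; percentage change = -11.6%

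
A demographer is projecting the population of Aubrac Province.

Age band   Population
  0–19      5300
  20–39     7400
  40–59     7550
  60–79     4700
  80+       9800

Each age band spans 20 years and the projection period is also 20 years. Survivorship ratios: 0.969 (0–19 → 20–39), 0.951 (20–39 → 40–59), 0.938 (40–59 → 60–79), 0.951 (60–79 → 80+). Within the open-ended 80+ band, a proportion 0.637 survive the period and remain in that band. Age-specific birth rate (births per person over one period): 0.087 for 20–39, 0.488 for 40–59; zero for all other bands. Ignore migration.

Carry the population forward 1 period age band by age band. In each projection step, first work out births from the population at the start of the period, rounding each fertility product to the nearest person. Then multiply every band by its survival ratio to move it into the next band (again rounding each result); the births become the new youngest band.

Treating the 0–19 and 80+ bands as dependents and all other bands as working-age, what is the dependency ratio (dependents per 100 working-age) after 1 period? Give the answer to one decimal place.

78.1

Call the groups 1 to 5, youngest first.
After projecting period 1:
Births: 7400 × 0.087 = 644 ; 7550 × 0.488 = 3684 → total 4328
Group 2: 5300 × 0.969 = 5136
Group 3: 7400 × 0.951 = 7037
Group 4: 7550 × 0.938 = 7082
Group 5: 4700 × 0.951 + 9800 × 0.637 = 4470 + 6243 = 10713
Giving 4328 / 5136 / 7037 / 7082 / 10713.
Dependents (band 0–19 + band 80+) = 4328 + 10713 = 15041; working-age = 19255; ratio = 15041/19255 × 100 = 78.1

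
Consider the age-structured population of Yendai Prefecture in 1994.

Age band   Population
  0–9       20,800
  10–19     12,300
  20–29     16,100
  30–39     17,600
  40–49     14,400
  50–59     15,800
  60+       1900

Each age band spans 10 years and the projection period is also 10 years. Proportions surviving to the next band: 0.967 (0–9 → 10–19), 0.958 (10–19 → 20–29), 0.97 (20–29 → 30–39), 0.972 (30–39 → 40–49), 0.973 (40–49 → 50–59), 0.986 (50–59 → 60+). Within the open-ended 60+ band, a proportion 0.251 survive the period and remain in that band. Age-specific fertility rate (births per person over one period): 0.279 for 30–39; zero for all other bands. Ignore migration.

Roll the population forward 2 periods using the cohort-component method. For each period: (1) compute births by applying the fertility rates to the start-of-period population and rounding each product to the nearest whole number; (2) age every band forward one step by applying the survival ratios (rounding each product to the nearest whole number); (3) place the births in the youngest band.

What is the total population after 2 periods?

89474

After projecting period 1:
Births: 17600 × 0.279 = 4910
10–19: 20800 × 0.967 = 20114
20–29: 12300 × 0.958 = 11783
30–39: 16100 × 0.97 = 15617
40–49: 17600 × 0.972 = 17107
50–59: 14400 × 0.973 = 14011
60+: 15800 × 0.986 + 1900 × 0.251 = 15579 + 477 = 16056
End of period: [4910, 20114, 11783, 15617, 17107, 14011, 16056]
After projecting period 2:
Births: 15617 × 0.279 = 4357
10–19: 4910 × 0.967 = 4748
20–29: 20114 × 0.958 = 19269
30–39: 11783 × 0.97 = 11430
40–49: 15617 × 0.972 = 15180
50–59: 17107 × 0.973 = 16645
60+: 14011 × 0.986 + 16056 × 0.251 = 13815 + 4030 = 17845
End of period: [4357, 4748, 19269, 11430, 15180, 16645, 17845]
Total after period 2: 4357 + 4748 + 19269 + 11430 + 15180 + 16645 + 17845 = 89474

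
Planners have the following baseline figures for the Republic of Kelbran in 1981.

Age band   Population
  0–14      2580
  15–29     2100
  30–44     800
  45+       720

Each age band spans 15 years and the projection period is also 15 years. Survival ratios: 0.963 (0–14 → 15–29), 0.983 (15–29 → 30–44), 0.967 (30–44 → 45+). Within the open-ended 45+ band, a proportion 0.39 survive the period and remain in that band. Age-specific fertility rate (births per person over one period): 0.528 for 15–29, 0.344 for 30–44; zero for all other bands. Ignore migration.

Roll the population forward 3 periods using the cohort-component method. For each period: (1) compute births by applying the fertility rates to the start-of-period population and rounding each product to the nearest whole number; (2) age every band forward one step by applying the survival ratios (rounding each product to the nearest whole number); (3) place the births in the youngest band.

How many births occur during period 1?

(Bands numbered youngest = 1 to oldest = 4.)
[period 1]
Births: 2100 * 0.528 = 1109  |  800 * 0.344 = 275 — total 1384
Band 2: 2580 * 0.963 = 2485
Band 3: 2100 * 0.983 = 2064
Band 4: 800 * 0.967 + 720 * 0.39 = 774 + 281 = 1055
Population now: 0–14=1384, 15–29=2485, 30–44=2064, 45+=1055

1384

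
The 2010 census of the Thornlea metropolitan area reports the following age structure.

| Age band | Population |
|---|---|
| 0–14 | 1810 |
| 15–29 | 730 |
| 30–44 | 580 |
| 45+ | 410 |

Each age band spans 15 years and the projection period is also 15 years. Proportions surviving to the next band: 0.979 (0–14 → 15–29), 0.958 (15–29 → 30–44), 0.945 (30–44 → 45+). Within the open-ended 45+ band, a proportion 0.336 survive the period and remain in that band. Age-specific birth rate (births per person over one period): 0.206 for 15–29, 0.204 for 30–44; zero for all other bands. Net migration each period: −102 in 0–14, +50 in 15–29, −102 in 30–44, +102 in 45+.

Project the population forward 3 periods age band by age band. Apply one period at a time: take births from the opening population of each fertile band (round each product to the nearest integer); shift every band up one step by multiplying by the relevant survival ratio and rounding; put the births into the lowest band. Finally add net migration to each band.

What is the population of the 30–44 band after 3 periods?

102

Period 1.
Births: 730 × 0.206 = 150  |  580 × 0.204 = 118 → total 268
15–29: 1810 × 0.979 = 1772
30–44: 730 × 0.958 = 699
45+: 580 × 0.945 + 410 × 0.336 = 548 + 138 = 686
Net migration: 0–14 − 102 → 166; 15–29 + 50 → 1822; 30–44 − 102 → 597; 45+ + 102 → 788
→ [166, 1822, 597, 788]
Period 2.
Births: 1822 × 0.206 = 375  |  597 × 0.204 = 122 → total 497
15–29: 166 × 0.979 = 163
30–44: 1822 × 0.958 = 1745
45+: 597 × 0.945 + 788 × 0.336 = 564 + 265 = 829
Net migration: 0–14 − 102 → 395; 15–29 + 50 → 213; 30–44 − 102 → 1643; 45+ + 102 → 931
→ [395, 213, 1643, 931]
Period 3.
Births: 213 × 0.206 = 44  |  1643 × 0.204 = 335 → total 379
15–29: 395 × 0.979 = 387
30–44: 213 × 0.958 = 204
45+: 1643 × 0.945 + 931 × 0.336 = 1553 + 313 = 1866
Net migration: 0–14 − 102 → 277; 15–29 + 50 → 437; 30–44 − 102 → 102; 45+ + 102 → 1968
→ [277, 437, 102, 1968]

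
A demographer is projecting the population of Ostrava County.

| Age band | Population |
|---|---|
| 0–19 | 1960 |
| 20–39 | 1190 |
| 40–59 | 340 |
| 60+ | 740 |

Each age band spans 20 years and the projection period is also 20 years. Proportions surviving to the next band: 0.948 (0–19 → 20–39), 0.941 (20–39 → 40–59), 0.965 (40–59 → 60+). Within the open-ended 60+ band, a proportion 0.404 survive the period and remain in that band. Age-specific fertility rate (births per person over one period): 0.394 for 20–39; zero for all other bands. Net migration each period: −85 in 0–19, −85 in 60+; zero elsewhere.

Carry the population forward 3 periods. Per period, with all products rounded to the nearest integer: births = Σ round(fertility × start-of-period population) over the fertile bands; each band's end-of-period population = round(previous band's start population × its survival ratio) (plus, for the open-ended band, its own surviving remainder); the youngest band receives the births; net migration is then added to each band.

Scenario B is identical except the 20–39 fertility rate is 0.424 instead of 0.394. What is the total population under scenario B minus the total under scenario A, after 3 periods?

Call the groups 1 to 4, youngest first.
Period 1.
Births: 1190 * 0.394 = 469
Group 2: 1960 * 0.948 = 1858
Group 3: 1190 * 0.941 = 1120
Group 4: 340 * 0.965 + 740 * 0.404 = 328 + 299 = 627
Net migration: Group 1 − 85 → 384; Group 4 − 85 → 542
Population now: 0–19=384, 20–39=1858, 40–59=1120, 60+=542
Period 2.
Births: 1858 * 0.394 = 732
Group 2: 384 * 0.948 = 364
Group 3: 1858 * 0.941 = 1748
Group 4: 1120 * 0.965 + 542 * 0.404 = 1081 + 219 = 1300
Net migration: Group 1 − 85 → 647; Group 4 − 85 → 1215
Population now: 0–19=647, 20–39=364, 40–59=1748, 60+=1215
Period 3.
Births: 364 * 0.394 = 143
Group 2: 647 * 0.948 = 613
Group 3: 364 * 0.941 = 343
Group 4: 1748 * 0.965 + 1215 * 0.404 = 1687 + 491 = 2178
Net migration: Group 1 − 85 → 58; Group 4 − 85 → 2093
Population now: 0–19=58, 20–39=613, 40–59=343, 60+=2093
Scenario A total after 3 periods: 3107
Scenario B projection —
Period 1.
Births: 1190 * 0.424 = 505
Group 2: 1960 * 0.948 = 1858
Group 3: 1190 * 0.941 = 1120
Group 4: 340 * 0.965 + 740 * 0.404 = 328 + 299 = 627
Net migration: Group 1 − 85 → 420; Group 4 − 85 → 542
Population now: 0–19=420, 20–39=1858, 40–59=1120, 60+=542
Period 2.
Births: 1858 * 0.424 = 788
Group 2: 420 * 0.948 = 398
Group 3: 1858 * 0.941 = 1748
Group 4: 1120 * 0.965 + 542 * 0.404 = 1081 + 219 = 1300
Net migration: Group 1 − 85 → 703; Group 4 − 85 → 1215
Population now: 0–19=703, 20–39=398, 40–59=1748, 60+=1215
Period 3.
Births: 398 * 0.424 = 169
Group 2: 703 * 0.948 = 666
Group 3: 398 * 0.941 = 375
Group 4: 1748 * 0.965 + 1215 * 0.404 = 1687 + 491 = 2178
Net migration: Group 1 − 85 → 84; Group 4 − 85 → 2093
Population now: 0–19=84, 20–39=666, 40–59=375, 60+=2093
Scenario B total after 3 periods: 3218
Difference B − A = 3218 − 3107 = 111

111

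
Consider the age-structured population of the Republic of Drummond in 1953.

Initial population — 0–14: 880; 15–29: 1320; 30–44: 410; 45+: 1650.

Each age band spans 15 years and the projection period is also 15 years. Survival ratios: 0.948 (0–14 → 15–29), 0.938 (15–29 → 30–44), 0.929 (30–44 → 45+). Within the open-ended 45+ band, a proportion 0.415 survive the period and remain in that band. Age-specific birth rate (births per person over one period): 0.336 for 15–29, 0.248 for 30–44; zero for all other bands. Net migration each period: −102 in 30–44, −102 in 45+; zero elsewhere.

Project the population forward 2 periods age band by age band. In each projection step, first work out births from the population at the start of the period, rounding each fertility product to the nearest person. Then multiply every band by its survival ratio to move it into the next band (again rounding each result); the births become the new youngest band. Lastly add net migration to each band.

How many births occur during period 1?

546

Let band 1 be 0–14 through band 4 = 45+.
[period 1]
Births: 1320 × 0.336 = 444  |  410 × 0.248 = 102 ⇒ total 546
Band 2: 880 × 0.948 = 834
Band 3: 1320 × 0.938 = 1238
Band 4: 410 × 0.929 + 1650 × 0.415 = 381 + 685 = 1066
Net migration: Band 3 − 102 → 1136; Band 4 − 102 → 964
Giving 546 / 834 / 1136 / 964.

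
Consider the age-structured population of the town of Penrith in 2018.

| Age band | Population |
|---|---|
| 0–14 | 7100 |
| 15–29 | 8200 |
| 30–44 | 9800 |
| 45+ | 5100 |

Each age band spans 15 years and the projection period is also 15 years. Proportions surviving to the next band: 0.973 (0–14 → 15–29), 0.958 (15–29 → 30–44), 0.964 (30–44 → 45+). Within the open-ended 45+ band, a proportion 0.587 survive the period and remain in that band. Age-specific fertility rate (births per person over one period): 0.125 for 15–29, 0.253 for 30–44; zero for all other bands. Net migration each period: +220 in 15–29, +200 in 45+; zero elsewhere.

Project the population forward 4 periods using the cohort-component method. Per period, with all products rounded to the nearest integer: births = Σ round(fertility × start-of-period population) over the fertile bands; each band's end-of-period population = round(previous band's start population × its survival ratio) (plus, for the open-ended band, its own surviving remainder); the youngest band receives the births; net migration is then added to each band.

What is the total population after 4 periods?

19263

[period 1]
Births: 8200 × 0.125 = 1025, 9800 × 0.253 = 2479 → total 3504
15–29: 7100 × 0.973 = 6908
30–44: 8200 × 0.958 = 7856
45+: 9800 × 0.964 + 5100 × 0.587 = 9447 + 2994 = 12441
Net migration: 15–29 + 220 → 7128; 45+ + 200 → 12641
Giving 3504 / 7128 / 7856 / 12641.
[period 2]
Births: 7128 × 0.125 = 891, 7856 × 0.253 = 1988 → total 2879
15–29: 3504 × 0.973 = 3409
30–44: 7128 × 0.958 = 6829
45+: 7856 × 0.964 + 12641 × 0.587 = 7573 + 7420 = 14993
Net migration: 15–29 + 220 → 3629; 45+ + 200 → 15193
Giving 2879 / 3629 / 6829 / 15193.
[period 3]
Births: 3629 × 0.125 = 454, 6829 × 0.253 = 1728 → total 2182
15–29: 2879 × 0.973 = 2801
30–44: 3629 × 0.958 = 3477
45+: 6829 × 0.964 + 15193 × 0.587 = 6583 + 8918 = 15501
Net migration: 15–29 + 220 → 3021; 45+ + 200 → 15701
Giving 2182 / 3021 / 3477 / 15701.
[period 4]
Births: 3021 × 0.125 = 378, 3477 × 0.253 = 880 → total 1258
15–29: 2182 × 0.973 = 2123
30–44: 3021 × 0.958 = 2894
45+: 3477 × 0.964 + 15701 × 0.587 = 3352 + 9216 = 12568
Net migration: 15–29 + 220 → 2343; 45+ + 200 → 12768
Giving 1258 / 2343 / 2894 / 12768.
Total after period 4: 1258 + 2343 + 2894 + 12768 = 19263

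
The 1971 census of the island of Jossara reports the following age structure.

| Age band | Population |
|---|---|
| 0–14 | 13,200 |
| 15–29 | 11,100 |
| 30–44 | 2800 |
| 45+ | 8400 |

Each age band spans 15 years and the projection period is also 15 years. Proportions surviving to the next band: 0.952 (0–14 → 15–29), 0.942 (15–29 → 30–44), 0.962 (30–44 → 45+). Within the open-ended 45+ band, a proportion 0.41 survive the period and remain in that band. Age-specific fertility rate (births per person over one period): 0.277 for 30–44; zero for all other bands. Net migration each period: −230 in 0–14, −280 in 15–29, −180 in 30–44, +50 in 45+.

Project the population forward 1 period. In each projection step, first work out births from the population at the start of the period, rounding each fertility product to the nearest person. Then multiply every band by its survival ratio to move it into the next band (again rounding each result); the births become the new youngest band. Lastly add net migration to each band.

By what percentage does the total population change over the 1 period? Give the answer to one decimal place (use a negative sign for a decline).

-17.5

Call the bands 1 to 4, youngest first.
Period 1.
Births: 2800 × 0.277 = 776
Band 2: 13200 × 0.952 = 12566
Band 3: 11100 × 0.942 = 10456
Band 4: 2800 × 0.962 + 8400 × 0.41 = 2694 + 3444 = 6138
Net migration: Band 1 − 230 → 546; Band 2 − 280 → 12286; Band 3 − 180 → 10276; Band 4 + 50 → 6188
Giving 546 / 12286 / 10276 / 6188.
Total: 35500 → 29296; change = -6204; percentage change = -17.5%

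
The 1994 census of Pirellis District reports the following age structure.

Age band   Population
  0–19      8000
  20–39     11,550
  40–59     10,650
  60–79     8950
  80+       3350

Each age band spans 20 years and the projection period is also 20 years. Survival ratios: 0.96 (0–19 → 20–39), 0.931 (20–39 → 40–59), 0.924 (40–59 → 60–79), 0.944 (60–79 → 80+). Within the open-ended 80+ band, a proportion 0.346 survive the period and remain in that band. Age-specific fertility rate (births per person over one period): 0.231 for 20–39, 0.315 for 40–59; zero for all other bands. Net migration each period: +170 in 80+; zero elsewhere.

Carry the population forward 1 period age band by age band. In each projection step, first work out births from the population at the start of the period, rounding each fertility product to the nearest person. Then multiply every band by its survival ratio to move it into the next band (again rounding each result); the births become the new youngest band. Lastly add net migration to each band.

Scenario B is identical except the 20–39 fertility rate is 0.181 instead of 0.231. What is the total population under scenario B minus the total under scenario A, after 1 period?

Call the bands 1 to 5, youngest first.
— Period 1 —
Births: 11550 × 0.231 = 2668, 10650 × 0.315 = 3355 → 6023
Band 2: 8000 × 0.96 = 7680
Band 3: 11550 × 0.931 = 10753
Band 4: 10650 × 0.924 = 9841
Band 5: 8950 × 0.944 + 3350 × 0.346 = 8449 + 1159 = 9608
Net migration: Band 5 + 170 → 9778
End of period: [6023, 7680, 10753, 9841, 9778]
Scenario A total after 1 period: 44075
Scenario B projection —
— Period 1 —
Births: 11550 × 0.181 = 2091, 10650 × 0.315 = 3355 → 5446
Band 2: 8000 × 0.96 = 7680
Band 3: 11550 × 0.931 = 10753
Band 4: 10650 × 0.924 = 9841
Band 5: 8950 × 0.944 + 3350 × 0.346 = 8449 + 1159 = 9608
Net migration: Band 5 + 170 → 9778
End of period: [5446, 7680, 10753, 9841, 9778]
Scenario B total after 1 period: 43498
Difference B − A = 43498 − 44075 = -577

-577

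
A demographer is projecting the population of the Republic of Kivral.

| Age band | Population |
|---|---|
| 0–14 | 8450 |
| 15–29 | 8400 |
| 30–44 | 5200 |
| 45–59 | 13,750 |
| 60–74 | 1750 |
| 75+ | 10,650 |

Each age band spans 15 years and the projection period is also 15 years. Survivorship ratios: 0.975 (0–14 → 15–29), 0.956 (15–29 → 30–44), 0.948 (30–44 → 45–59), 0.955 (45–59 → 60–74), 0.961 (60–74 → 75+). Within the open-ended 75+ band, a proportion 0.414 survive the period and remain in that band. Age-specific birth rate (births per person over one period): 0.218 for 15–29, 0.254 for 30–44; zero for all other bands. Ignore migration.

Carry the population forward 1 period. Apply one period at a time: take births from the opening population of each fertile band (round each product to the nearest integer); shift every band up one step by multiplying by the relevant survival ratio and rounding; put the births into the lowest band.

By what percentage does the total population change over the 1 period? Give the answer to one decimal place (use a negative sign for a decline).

(Groups numbered youngest = 1 to oldest = 6.)
After projecting period 1:
Births: 8400 × 0.218 = 1831, 5200 × 0.254 = 1321 → 3152
Group 2: 8450 × 0.975 = 8239
Group 3: 8400 × 0.956 = 8030
Group 4: 5200 × 0.948 = 4930
Group 5: 13750 × 0.955 = 13131
Group 6: 1750 × 0.961 + 10650 × 0.414 = 1682 + 4409 = 6091
Giving 3152 / 8239 / 8030 / 4930 / 13131 / 6091.
Total: 48200 → 43573; change = -4627; percentage change = -9.6%

-9.6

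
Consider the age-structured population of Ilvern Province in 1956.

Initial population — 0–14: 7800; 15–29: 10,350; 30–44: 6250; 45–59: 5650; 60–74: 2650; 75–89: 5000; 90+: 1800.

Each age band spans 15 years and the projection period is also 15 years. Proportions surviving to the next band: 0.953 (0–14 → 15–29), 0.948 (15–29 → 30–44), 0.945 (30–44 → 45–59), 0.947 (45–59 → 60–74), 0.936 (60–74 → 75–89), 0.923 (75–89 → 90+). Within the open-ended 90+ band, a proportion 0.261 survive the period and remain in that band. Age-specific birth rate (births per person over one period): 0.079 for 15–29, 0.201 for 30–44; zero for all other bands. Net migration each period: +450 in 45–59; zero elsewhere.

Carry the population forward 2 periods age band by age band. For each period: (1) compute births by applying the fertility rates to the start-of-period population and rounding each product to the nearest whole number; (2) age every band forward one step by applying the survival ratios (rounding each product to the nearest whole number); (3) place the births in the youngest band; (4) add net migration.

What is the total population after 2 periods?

35948

Let group 1 be 0–14 through group 7 = 90+.
[period 1]
Births: 10350 * 0.079 = 818, 6250 * 0.201 = 1256 — total 2074
Group 2: 7800 * 0.953 = 7433
Group 3: 10350 * 0.948 = 9812
Group 4: 6250 * 0.945 = 5906
Group 5: 5650 * 0.947 = 5351
Group 6: 2650 * 0.936 = 2480
Group 7: 5000 * 0.923 + 1800 * 0.261 = 4615 + 470 = 5085
Net migration: Group 4 + 450 → 6356
Population now: 0–14=2074, 15–29=7433, 30–44=9812, 45–59=6356, 60–74=5351, 75–89=2480, 90+=5085
[period 2]
Births: 7433 * 0.079 = 587, 9812 * 0.201 = 1972 — total 2559
Group 2: 2074 * 0.953 = 1977
Group 3: 7433 * 0.948 = 7046
Group 4: 9812 * 0.945 = 9272
Group 5: 6356 * 0.947 = 6019
Group 6: 5351 * 0.936 = 5009
Group 7: 2480 * 0.923 + 5085 * 0.261 = 2289 + 1327 = 3616
Net migration: Group 4 + 450 → 9722
Population now: 0–14=2559, 15–29=1977, 30–44=7046, 45–59=9722, 60–74=6019, 75–89=5009, 90+=3616
Total after period 2: 2559 + 1977 + 7046 + 9722 + 6019 + 5009 + 3616 = 35948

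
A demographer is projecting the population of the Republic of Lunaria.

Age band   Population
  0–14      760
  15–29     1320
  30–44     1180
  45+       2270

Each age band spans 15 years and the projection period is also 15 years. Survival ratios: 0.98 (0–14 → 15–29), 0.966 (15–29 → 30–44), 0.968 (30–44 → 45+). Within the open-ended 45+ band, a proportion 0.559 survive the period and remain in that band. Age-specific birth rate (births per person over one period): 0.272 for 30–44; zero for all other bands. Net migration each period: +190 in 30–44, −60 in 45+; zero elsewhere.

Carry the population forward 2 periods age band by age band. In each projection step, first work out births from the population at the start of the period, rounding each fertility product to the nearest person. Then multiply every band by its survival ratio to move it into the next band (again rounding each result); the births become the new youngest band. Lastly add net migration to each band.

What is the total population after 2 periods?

4295

[period 1]
Births: 1180 * 0.272 = 321
15–29: 760 * 0.98 = 745
30–44: 1320 * 0.966 = 1275
45+: 1180 * 0.968 + 2270 * 0.559 = 1142 + 1269 = 2411
Net migration: 30–44 + 190 → 1465; 45+ − 60 → 2351
Population now: 0–14=321, 15–29=745, 30–44=1465, 45+=2351
[period 2]
Births: 1465 * 0.272 = 398
15–29: 321 * 0.98 = 315
30–44: 745 * 0.966 = 720
45+: 1465 * 0.968 + 2351 * 0.559 = 1418 + 1314 = 2732
Net migration: 30–44 + 190 → 910; 45+ − 60 → 2672
Population now: 0–14=398, 15–29=315, 30–44=910, 45+=2672
Total after period 2: 398 + 315 + 910 + 2672 = 4295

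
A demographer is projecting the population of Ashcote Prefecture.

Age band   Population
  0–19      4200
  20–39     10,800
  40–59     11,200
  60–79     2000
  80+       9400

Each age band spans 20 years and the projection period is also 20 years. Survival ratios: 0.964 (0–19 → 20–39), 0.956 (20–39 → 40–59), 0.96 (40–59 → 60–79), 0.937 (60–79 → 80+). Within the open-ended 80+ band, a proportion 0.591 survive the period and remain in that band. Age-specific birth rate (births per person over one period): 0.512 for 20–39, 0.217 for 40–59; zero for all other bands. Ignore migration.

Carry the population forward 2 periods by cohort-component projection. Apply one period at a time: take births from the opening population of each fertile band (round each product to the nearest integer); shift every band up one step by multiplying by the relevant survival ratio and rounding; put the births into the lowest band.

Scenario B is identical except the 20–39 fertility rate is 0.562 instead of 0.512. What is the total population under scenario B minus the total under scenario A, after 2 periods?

724

After projecting period 1:
Births: 10800 × 0.512 = 5530, 11200 × 0.217 = 2430 — total 7960
20–39: 4200 × 0.964 = 4049
40–59: 10800 × 0.956 = 10325
60–79: 11200 × 0.96 = 10752
80+: 2000 × 0.937 + 9400 × 0.591 = 1874 + 5555 = 7429
End of period: [7960, 4049, 10325, 10752, 7429]
After projecting period 2:
Births: 4049 × 0.512 = 2073, 10325 × 0.217 = 2241 — total 4314
20–39: 7960 × 0.964 = 7673
40–59: 4049 × 0.956 = 3871
60–79: 10325 × 0.96 = 9912
80+: 10752 × 0.937 + 7429 × 0.591 = 10075 + 4391 = 14466
End of period: [4314, 7673, 3871, 9912, 14466]
Scenario A total after 2 periods: 40236
Scenario B projection —
After projecting period 1:
Births: 10800 × 0.562 = 6070, 11200 × 0.217 = 2430 — total 8500
20–39: 4200 × 0.964 = 4049
40–59: 10800 × 0.956 = 10325
60–79: 11200 × 0.96 = 10752
80+: 2000 × 0.937 + 9400 × 0.591 = 1874 + 5555 = 7429
End of period: [8500, 4049, 10325, 10752, 7429]
After projecting period 2:
Births: 4049 × 0.562 = 2276, 10325 × 0.217 = 2241 — total 4517
20–39: 8500 × 0.964 = 8194
40–59: 4049 × 0.956 = 3871
60–79: 10325 × 0.96 = 9912
80+: 10752 × 0.937 + 7429 × 0.591 = 10075 + 4391 = 14466
End of period: [4517, 8194, 3871, 9912, 14466]
Scenario B total after 2 periods: 40960
Difference B − A = 40960 − 40236 = 724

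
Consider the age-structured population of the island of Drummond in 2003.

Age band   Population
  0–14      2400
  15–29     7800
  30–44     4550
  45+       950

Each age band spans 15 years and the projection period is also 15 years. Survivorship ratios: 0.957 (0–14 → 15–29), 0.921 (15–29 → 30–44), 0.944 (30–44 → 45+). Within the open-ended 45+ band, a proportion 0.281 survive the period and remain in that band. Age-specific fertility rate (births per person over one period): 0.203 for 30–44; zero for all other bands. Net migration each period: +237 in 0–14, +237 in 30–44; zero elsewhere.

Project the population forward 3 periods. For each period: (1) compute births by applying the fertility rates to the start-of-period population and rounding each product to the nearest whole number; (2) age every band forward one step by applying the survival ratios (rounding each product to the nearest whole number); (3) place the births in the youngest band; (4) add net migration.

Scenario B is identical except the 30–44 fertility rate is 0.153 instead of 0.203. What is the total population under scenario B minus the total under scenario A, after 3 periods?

-674

Period 1.
Births: 4550 × 0.203 = 924
15–29: 2400 × 0.957 = 2297
30–44: 7800 × 0.921 = 7184
45+: 4550 × 0.944 + 950 × 0.281 = 4295 + 267 = 4562
Net migration: 0–14 + 237 → 1161; 30–44 + 237 → 7421
→ [1161, 2297, 7421, 4562]
Period 2.
Births: 7421 × 0.203 = 1506
15–29: 1161 × 0.957 = 1111
30–44: 2297 × 0.921 = 2116
45+: 7421 × 0.944 + 4562 × 0.281 = 7005 + 1282 = 8287
Net migration: 0–14 + 237 → 1743; 30–44 + 237 → 2353
→ [1743, 1111, 2353, 8287]
Period 3.
Births: 2353 × 0.203 = 478
15–29: 1743 × 0.957 = 1668
30–44: 1111 × 0.921 = 1023
45+: 2353 × 0.944 + 8287 × 0.281 = 2221 + 2329 = 4550
Net migration: 0–14 + 237 → 715; 30–44 + 237 → 1260
→ [715, 1668, 1260, 4550]
Scenario A total after 3 periods: 8193
Scenario B projection —
Period 1.
Births: 4550 × 0.153 = 696
15–29: 2400 × 0.957 = 2297
30–44: 7800 × 0.921 = 7184
45+: 4550 × 0.944 + 950 × 0.281 = 4295 + 267 = 4562
Net migration: 0–14 + 237 → 933; 30–44 + 237 → 7421
→ [933, 2297, 7421, 4562]
Period 2.
Births: 7421 × 0.153 = 1135
15–29: 933 × 0.957 = 893
30–44: 2297 × 0.921 = 2116
45+: 7421 × 0.944 + 4562 × 0.281 = 7005 + 1282 = 8287
Net migration: 0–14 + 237 → 1372; 30–44 + 237 → 2353
→ [1372, 893, 2353, 8287]
Period 3.
Births: 2353 × 0.153 = 360
15–29: 1372 × 0.957 = 1313
30–44: 893 × 0.921 = 822
45+: 2353 × 0.944 + 8287 × 0.281 = 2221 + 2329 = 4550
Net migration: 0–14 + 237 → 597; 30–44 + 237 → 1059
→ [597, 1313, 1059, 4550]
Scenario B total after 3 periods: 7519
Difference B − A = 7519 − 8193 = -674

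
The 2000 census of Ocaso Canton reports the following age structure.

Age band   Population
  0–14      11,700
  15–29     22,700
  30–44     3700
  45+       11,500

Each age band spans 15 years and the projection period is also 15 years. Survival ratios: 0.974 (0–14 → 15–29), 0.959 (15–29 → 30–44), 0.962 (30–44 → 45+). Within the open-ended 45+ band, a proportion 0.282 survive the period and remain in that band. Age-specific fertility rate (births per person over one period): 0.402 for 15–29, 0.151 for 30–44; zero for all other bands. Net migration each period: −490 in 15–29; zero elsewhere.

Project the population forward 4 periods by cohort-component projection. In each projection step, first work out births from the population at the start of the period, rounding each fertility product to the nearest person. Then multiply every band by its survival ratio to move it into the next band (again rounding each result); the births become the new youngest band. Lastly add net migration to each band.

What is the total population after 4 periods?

Numbering the groups 1..4 from youngest to oldest:
[period 1]
Births: 22700 × 0.402 = 9125, 3700 × 0.151 = 559 — total 9684
Group 2: 11700 × 0.974 = 11396
Group 3: 22700 × 0.959 = 21769
Group 4: 3700 × 0.962 + 11500 × 0.282 = 3559 + 3243 = 6802
Net migration: Group 2 − 490 → 10906
→ [9684, 10906, 21769, 6802]
[period 2]
Births: 10906 × 0.402 = 4384, 21769 × 0.151 = 3287 — total 7671
Group 2: 9684 × 0.974 = 9432
Group 3: 10906 × 0.959 = 10459
Group 4: 21769 × 0.962 + 6802 × 0.282 = 20942 + 1918 = 22860
Net migration: Group 2 − 490 → 8942
→ [7671, 8942, 10459, 22860]
[period 3]
Births: 8942 × 0.402 = 3595, 10459 × 0.151 = 1579 — total 5174
Group 2: 7671 × 0.974 = 7472
Group 3: 8942 × 0.959 = 8575
Group 4: 10459 × 0.962 + 22860 × 0.282 = 10062 + 6447 = 16509
Net migration: Group 2 − 490 → 6982
→ [5174, 6982, 8575, 16509]
[period 4]
Births: 6982 × 0.402 = 2807, 8575 × 0.151 = 1295 — total 4102
Group 2: 5174 × 0.974 = 5039
Group 3: 6982 × 0.959 = 6696
Group 4: 8575 × 0.962 + 16509 × 0.282 = 8249 + 4656 = 12905
Net migration: Group 2 − 490 → 4549
→ [4102, 4549, 6696, 12905]
Total after period 4: 4102 + 4549 + 6696 + 12905 = 28252

28252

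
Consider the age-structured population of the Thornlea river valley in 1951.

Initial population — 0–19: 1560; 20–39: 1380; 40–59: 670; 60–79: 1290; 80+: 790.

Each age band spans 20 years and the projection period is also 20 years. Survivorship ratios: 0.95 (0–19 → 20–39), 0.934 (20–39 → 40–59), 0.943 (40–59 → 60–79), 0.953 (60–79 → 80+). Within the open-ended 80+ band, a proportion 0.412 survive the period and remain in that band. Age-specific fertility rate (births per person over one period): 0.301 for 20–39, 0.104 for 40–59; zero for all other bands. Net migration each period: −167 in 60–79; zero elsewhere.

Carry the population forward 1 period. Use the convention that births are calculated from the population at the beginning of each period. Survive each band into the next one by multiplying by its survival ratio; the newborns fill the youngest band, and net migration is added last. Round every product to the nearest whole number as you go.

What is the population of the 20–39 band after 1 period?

— Period 1 —
Births: 1380 * 0.301 = 415  |  670 * 0.104 = 70 — total 485
20–39: 1560 * 0.95 = 1482
40–59: 1380 * 0.934 = 1289
60–79: 670 * 0.943 = 632
80+: 1290 * 0.953 + 790 * 0.412 = 1229 + 325 = 1554
Net migration: 60–79 − 167 → 465
Giving 485 / 1482 / 1289 / 465 / 1554.

1482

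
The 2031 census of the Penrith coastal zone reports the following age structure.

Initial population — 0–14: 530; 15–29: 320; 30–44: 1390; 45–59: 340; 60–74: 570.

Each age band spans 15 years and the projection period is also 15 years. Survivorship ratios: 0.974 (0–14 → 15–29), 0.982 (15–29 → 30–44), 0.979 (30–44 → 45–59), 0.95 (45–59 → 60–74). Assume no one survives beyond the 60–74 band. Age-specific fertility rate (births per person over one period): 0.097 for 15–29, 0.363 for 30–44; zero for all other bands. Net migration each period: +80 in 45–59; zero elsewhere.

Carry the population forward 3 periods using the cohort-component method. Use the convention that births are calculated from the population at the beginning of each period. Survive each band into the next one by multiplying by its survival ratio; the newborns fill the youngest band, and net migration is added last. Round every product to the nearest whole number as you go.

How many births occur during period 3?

235

[period 1]
Births: 320 × 0.097 = 31, 1390 × 0.363 = 505 → total 536
15–29: 530 × 0.974 = 516
30–44: 320 × 0.982 = 314
45–59: 1390 × 0.979 = 1361
60–74: 340 × 0.95 = 323
Net migration: 45–59 + 80 → 1441
→ [536, 516, 314, 1441, 323]
[period 2]
Births: 516 × 0.097 = 50, 314 × 0.363 = 114 → total 164
15–29: 536 × 0.974 = 522
30–44: 516 × 0.982 = 507
45–59: 314 × 0.979 = 307
60–74: 1441 × 0.95 = 1369
Net migration: 45–59 + 80 → 387
→ [164, 522, 507, 387, 1369]
[period 3]
Births: 522 × 0.097 = 51, 507 × 0.363 = 184 → total 235
15–29: 164 × 0.974 = 160
30–44: 522 × 0.982 = 513
45–59: 507 × 0.979 = 496
60–74: 387 × 0.95 = 368
Net migration: 45–59 + 80 → 576
→ [235, 160, 513, 576, 368]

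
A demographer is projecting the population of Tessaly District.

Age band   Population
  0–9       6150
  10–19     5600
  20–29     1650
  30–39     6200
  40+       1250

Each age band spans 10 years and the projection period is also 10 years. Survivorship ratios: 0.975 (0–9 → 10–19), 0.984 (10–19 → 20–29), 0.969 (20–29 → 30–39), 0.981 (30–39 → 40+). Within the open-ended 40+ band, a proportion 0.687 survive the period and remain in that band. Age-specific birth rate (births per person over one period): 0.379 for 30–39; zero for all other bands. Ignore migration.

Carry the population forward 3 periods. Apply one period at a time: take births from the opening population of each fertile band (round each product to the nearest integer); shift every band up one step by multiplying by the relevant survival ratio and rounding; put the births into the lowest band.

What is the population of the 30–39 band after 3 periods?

Numbering the groups 1..5 from youngest to oldest:
Period 1:
Births: 6200 * 0.379 = 2350
Group 2: 6150 * 0.975 = 5996
Group 3: 5600 * 0.984 = 5510
Group 4: 1650 * 0.969 = 1599
Group 5: 6200 * 0.981 + 1250 * 0.687 = 6082 + 859 = 6941
End of period: [2350, 5996, 5510, 1599, 6941]
Period 2:
Births: 1599 * 0.379 = 606
Group 2: 2350 * 0.975 = 2291
Group 3: 5996 * 0.984 = 5900
Group 4: 5510 * 0.969 = 5339
Group 5: 1599 * 0.981 + 6941 * 0.687 = 1569 + 4768 = 6337
End of period: [606, 2291, 5900, 5339, 6337]
Period 3:
Births: 5339 * 0.379 = 2023
Group 2: 606 * 0.975 = 591
Group 3: 2291 * 0.984 = 2254
Group 4: 5900 * 0.969 = 5717
Group 5: 5339 * 0.981 + 6337 * 0.687 = 5238 + 4354 = 9592
End of period: [2023, 591, 2254, 5717, 9592]

5717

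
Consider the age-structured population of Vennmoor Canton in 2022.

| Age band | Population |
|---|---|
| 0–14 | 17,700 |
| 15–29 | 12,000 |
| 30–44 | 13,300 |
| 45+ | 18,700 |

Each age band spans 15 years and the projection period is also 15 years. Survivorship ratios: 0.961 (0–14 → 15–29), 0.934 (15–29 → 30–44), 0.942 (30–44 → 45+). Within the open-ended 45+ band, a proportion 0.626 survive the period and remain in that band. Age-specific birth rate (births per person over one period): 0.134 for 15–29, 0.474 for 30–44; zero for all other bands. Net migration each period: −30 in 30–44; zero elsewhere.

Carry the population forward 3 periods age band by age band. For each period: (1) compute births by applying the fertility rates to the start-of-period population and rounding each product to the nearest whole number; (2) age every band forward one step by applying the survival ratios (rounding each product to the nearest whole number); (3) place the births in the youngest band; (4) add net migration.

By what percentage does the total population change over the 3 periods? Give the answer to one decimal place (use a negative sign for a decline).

-12.6

(Bands numbered youngest = 1 to oldest = 4.)
Period 1:
Births: 12000 × 0.134 = 1608, 13300 × 0.474 = 6304 → 7912
Band 2: 17700 × 0.961 = 17010
Band 3: 12000 × 0.934 = 11208
Band 4: 13300 × 0.942 + 18700 × 0.626 = 12529 + 11706 = 24235
Net migration: Band 3 − 30 → 11178
→ [7912, 17010, 11178, 24235]
Period 2:
Births: 17010 × 0.134 = 2279, 11178 × 0.474 = 5298 → 7577
Band 2: 7912 × 0.961 = 7603
Band 3: 17010 × 0.934 = 15887
Band 4: 11178 × 0.942 + 24235 × 0.626 = 10530 + 15171 = 25701
Net migration: Band 3 − 30 → 15857
→ [7577, 7603, 15857, 25701]
Period 3:
Births: 7603 × 0.134 = 1019, 15857 × 0.474 = 7516 → 8535
Band 2: 7577 × 0.961 = 7281
Band 3: 7603 × 0.934 = 7101
Band 4: 15857 × 0.942 + 25701 × 0.626 = 14937 + 16089 = 31026
Net migration: Band 3 − 30 → 7071
→ [8535, 7281, 7071, 31026]
Total: 61700 → 53913; change = -7787; percentage change = -12.6%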